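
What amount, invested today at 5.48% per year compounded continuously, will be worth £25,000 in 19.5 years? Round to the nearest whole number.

P = A·e^(−rt) = 25,000·e^(−1.0686).
e^(−1.0686) ≈ 0.34348906565, so P ≈ 8,587.2266.

£8,587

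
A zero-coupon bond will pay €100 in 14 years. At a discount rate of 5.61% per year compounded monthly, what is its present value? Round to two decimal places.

Growth factor = (1 + 0.004675)^168 ≈ 2.1892737.
P = 100/2.1892737 ≈ 45.6772.

€45.68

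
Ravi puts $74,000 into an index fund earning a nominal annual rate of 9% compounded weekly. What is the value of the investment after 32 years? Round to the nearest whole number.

$1,314,979

Periodic rate = 9%/52 = 0.00173077; periods = 52·32 = 1664.
A = 74,000·(1 + 0.09/52)^1664 ≈ 74,000·17.76998084667 ≈ 1,314,978.5827.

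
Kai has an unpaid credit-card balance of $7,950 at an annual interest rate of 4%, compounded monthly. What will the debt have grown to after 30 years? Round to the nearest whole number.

$26,342

Periodic rate = 4%/12 = 0.00333333; periods = 12·30 = 360.
A = 7,950·(1 + 0.04/12)^360 ≈ 7,950·3.3134980146 ≈ 26,342.3092.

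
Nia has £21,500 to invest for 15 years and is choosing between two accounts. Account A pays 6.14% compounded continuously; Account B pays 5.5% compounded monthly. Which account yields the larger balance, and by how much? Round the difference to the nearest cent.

Account A growth factor: e^(0.0614·15) = e^0.921 ≈ 2.5118009354; balance ≈ 54,003.7201.
Account B growth factor: (1 + 0.055/12)^180 ≈ 2.2775837725; balance ≈ 48,968.0511.
Account A is larger by 5,035.6690.

Account A, by £5,035.67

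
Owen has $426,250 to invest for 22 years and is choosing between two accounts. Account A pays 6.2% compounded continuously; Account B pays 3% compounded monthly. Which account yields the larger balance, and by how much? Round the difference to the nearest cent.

A: e^(0.062·22) = e^1.364 ≈ 3.91180928615, so 426,250 × 3.91180928615 ≈ 1,667,408.7082.
B: (1 + 0.0025)^264 ≈ 1.93319944215, so 426,250 × 1.93319944215 ≈ 824,026.2622.
Difference ≈ 843,382.4460 in favor of A.

Account A, by $843,382.45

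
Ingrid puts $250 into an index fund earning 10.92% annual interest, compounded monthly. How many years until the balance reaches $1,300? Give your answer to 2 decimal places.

15.17 years

We need (1 + 0.0091)^(12t) = 5.2, so 12t = ln 5.2 / ln 1.0091 ≈ 181.9944.
t ≈ 181.9944/12 = 15.1662 years.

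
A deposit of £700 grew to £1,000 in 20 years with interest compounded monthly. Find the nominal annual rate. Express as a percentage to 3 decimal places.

1.785%

The 240-period growth factor is 1,000/700 = 1.42857.
r/12 = 1.42857^(1/240) − 1 ≈ 0.00148725, so r ≈ 12·0.00148725 = 1.78470%.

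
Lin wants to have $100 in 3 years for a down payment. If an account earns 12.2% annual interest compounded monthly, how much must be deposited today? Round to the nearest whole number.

Periodic rate = 12.2%/12 = 0.0101667; 36 periods.
P = 100/(1 + 0.122/12)^36 ≈ 100/1.439293 ≈ 69.4786.

$69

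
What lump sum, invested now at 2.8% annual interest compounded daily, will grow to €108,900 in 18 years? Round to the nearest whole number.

Periodic rate = 2.8%/365 = 0.0000767123; 6570 periods.
P = 108,900/(1 + 0.028/365)^6570 ≈ 108,900/1.65529736509 ≈ 65,788.7835.

€65,789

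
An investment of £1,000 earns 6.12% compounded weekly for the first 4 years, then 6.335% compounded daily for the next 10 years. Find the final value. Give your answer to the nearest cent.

£2,406.33

Phase 1: 1,000·(1 + 0.0612/52)^208 ≈ 1,277.1820.
Phase 2: 1,277.1820·(1 + 0.06335/365)^3650 ≈ 2,406.3260.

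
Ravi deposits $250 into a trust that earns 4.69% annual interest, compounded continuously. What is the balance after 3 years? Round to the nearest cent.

A = P·e^(rt) = 250·e^(0.0469·3) = 250·e^0.1407.
e^0.1407 ≈ 1.15107927, so A ≈ 287.7698.

$287.77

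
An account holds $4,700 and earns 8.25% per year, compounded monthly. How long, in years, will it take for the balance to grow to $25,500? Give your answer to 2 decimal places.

20.57 years

(1 + 0.006875)^(12t) = 25,500/4,700 = 5.4255.
12t·ln(1 + 0.006875) = ln(5.4255); 12t = 1.6911/0.00685147 ≈ 246.8251.
t ≈ 20.5688 years.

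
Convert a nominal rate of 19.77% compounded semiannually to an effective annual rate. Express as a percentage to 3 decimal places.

One year is 2 periods at 0.09885 each: (1 + 0.09885)^2 ≈ 1.207471.
EAR = 1.207471 − 1 ≈ 20.74713%.

20.747%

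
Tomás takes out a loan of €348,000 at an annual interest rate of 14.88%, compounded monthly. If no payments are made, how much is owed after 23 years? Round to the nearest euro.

€10,441,645

Periodic rate = 14.88%/12 = 0.0124; periods = 12·23 = 276.
A = 348,000·(1 + 0.0124)^276 ≈ 348,000·30.00472634593 ≈ 10,441,644.7684.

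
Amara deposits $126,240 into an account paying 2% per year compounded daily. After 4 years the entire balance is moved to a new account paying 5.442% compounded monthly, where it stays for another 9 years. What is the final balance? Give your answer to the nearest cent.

$222,929.47

After 4 years at 2%: 126,240 × 1.08328469344 ≈ 136,753.8597.
Then 9 years at 5.442%: 136,753.8597 × 1.63015119814 ≈ 222,929.4682.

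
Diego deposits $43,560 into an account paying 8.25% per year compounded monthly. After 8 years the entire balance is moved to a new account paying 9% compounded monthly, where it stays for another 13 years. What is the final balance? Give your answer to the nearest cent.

$269,755.29

After 8 years at 8.25%: 43,560 × 1.93042772033 ≈ 84,089.4315.
Then 13 years at 9%: 84,089.4315 × 3.20795709275 ≈ 269,755.2882.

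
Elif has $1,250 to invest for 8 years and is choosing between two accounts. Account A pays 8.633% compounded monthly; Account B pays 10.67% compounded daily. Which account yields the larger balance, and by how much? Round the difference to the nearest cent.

Account A growth factor: (1 + 0.08633/12)^96 ≈ 1.990065517; balance ≈ 2,487.5819.
Account B growth factor: (1 + 0.1067/365)^2920 ≈ 2.347791874; balance ≈ 2,934.7398.
Account B is larger by 447.1579.

Account B, by $447.16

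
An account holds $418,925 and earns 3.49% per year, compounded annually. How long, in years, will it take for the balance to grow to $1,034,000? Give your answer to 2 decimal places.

(1 + 0.0349)^t = 1,034,000/418,925 = 2.4682.
t·ln(1 + 0.0349) = ln(2.4682); t = 0.9035/0.0343048 ≈ 26.3374.

26.34 years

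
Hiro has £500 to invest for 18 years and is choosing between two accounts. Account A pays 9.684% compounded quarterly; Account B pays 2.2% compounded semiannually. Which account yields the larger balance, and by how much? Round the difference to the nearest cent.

Account A growth factor: (1 + 0.02421)^72 ≈ 5.597690084; balance ≈ 2,798.8450.
Account B growth factor: (1 + 0.011)^36 ≈ 1.4826601; balance ≈ 741.3301.
Account A is larger by 2,057.5150.

Account A, by £2,057.51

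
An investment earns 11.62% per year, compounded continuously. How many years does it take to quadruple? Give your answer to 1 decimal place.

e^(0.1162t) = 4, so 0.1162t = ln 4 ≈ 1.3863.
t ≈ 1.3863/0.1162 ≈ 11.9302.

11.9 years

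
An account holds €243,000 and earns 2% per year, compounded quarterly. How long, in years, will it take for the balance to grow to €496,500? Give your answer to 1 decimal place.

35.8 years

We need (1 + 0.005)^(4t) = 2.0432, so 4t = ln 2.0432 / ln 1.005 ≈ 143.2614.
t ≈ 143.2614/4 = 35.8153 years.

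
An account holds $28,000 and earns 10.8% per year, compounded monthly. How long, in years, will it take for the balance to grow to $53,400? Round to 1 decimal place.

6.0 years

(1 + 0.009)^(12t) = 53,400/28,000 = 1.9071.
12t·ln(1 + 0.009) = ln(1.9071); 12t = 0.64561/0.00895974 ≈ 72.0563.
t ≈ 6.0047 years.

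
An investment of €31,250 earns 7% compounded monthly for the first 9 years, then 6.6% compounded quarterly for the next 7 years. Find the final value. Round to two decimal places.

€92,612.02

Phase 1: 31,250·(1 + 0.07/12)^108 ≈ 58,568.0304.
Phase 2: 58,568.0304·(1 + 0.0165)^28 ≈ 92,612.0169.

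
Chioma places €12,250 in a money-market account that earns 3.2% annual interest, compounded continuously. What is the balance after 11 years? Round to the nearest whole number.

A = P·e^(rt) = 12,250·e^(0.032·11) = 12,250·e^0.352.
e^0.352 ≈ 1.4219085237, so A ≈ 17,418.3794.

€17,418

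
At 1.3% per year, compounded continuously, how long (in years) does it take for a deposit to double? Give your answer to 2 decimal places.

e^(0.013t) = 2, so 0.013t = ln 2 ≈ 0.69315.
t ≈ 0.69315/0.013 ≈ 53.3190.

53.32 years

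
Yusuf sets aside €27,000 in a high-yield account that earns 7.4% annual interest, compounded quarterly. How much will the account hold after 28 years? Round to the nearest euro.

€210,378

Growth factor = (1 + 0.0185)^112 ≈ 7.79176298927.
A ≈ 27,000 × 7.79176298927 ≈ 210,377.6007.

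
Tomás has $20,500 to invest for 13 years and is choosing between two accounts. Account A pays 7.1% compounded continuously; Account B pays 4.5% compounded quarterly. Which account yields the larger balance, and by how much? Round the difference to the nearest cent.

Account A, by $14,917.68

Account A growth factor: e^(0.071·13) = e^0.923 ≈ 2.5168295642; balance ≈ 51,595.0061.
Account B growth factor: (1 + 0.01125)^52 ≈ 1.7891378366; balance ≈ 36,677.3257.
Account A is larger by 14,917.6804.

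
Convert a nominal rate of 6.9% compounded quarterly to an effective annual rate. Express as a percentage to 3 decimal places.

One year is 4 periods at 0.01725 each: (1 + 0.01725)^4 ≈ 1.070806.
EAR = 1.070806 − 1 ≈ 7.08060%.

7.081%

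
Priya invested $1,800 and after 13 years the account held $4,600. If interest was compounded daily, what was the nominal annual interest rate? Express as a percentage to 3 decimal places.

(1 + r/365)^4745 = 4,600/1,800 = 2.55556.
1 + r/365 = 2.55556^(1/4745) ≈ 1.000198, so r/365 ≈ 0.000197758.
r ≈ 365·0.000197758 = 7.21817%.

7.218%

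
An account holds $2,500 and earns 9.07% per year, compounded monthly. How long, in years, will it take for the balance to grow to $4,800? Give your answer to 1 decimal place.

7.2 years

(1 + 0.00755833)^(12t) = 4,800/2,500 = 1.92.
12t·ln(1 + 0.00755833) = ln(1.92); 12t = 0.65233/0.00752991 ≈ 86.6312.
t ≈ 7.2193 years.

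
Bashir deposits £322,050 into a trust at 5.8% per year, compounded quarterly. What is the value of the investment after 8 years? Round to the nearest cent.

£510,492.01

Periodic rate = 5.8%/4 = 0.0145; periods = 4·8 = 32.
A = 322,050·(1 + 0.0145)^32 ≈ 322,050·1.58513276793 ≈ 510,492.0079.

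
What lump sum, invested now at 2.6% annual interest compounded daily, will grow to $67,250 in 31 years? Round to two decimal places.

$30,037.47

Growth factor = (1 + 0.026/365)^11315 ≈ 2.2388700453.
P = 67,250/2.2388700453 ≈ 30,037.4737.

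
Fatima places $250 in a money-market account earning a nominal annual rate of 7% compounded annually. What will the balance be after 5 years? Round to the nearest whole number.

$351

Growth factor = (1 + 0.07)^5 ≈ 1.40255173.
A ≈ 250 × 1.40255173 ≈ 350.6379.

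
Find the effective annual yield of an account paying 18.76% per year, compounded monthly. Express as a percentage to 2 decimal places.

20.46%

One year is 12 periods at 0.0156333 each: (1 + 0.0156333)^12 ≈ 1.204601.
EAR = 1.204601 − 1 ≈ 20.46014%.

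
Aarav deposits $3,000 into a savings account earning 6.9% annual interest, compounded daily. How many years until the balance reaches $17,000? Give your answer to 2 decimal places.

25.14 years

We need (1 + 0.000189041)^(365t) = 5.6667, so 365t = ln 5.6667 / ln 1.000189 ≈ 9176.6555.
t ≈ 9176.6555/365 = 25.1415 years.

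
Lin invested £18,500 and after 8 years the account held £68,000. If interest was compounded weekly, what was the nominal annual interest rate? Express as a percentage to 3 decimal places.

16.297%

The 416-period growth factor is 68,000/18,500 = 3.67568.
r/52 = 3.67568^(1/416) − 1 ≈ 0.00313408, so r ≈ 52·0.00313408 = 16.29720%.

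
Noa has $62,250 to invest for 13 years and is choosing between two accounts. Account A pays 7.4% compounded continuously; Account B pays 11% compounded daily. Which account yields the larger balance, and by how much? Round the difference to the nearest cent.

A: e^(0.074·13) = e^0.962 ≈ 2.61692509325, so 62,250 × 2.61692509325 ≈ 162,903.5871.
B: (1 + 0.11/365)^4745 ≈ 4.17779904594, so 62,250 × 4.17779904594 ≈ 260,067.9906.
Difference ≈ 97,164.4036 in favor of B.

Account B, by $97,164.40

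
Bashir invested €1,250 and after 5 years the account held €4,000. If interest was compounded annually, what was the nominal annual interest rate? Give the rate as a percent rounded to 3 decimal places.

The 5-period growth factor is 4,000/1,250 = 3.2.
r = 3.2^(1/5) − 1 ≈ 0.261915, i.e. 26.19147%.

26.191%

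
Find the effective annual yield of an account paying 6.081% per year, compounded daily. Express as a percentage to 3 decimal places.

6.269%

One year is 365 periods at 0.000166603 each: (1 + 0.000166603)^365 ≈ 1.062692.
EAR = 1.062692 − 1 ≈ 6.26916%.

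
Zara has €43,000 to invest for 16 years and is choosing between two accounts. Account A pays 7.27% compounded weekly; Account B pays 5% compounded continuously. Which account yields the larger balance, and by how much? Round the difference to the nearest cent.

Account A growth factor: (1 + 0.0727/52)^832 ≈ 3.197558774; balance ≈ 137,495.0273.
Account B growth factor: e^(0.05·16) = e^0.8 ≈ 2.2255409285; balance ≈ 95,698.2599.
Account A is larger by 41,796.7674.

Account A, by €41,796.77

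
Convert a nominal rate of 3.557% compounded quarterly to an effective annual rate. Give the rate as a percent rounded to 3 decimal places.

EAR = (1 + 3.557%/4)^4 − 1 = (1 + 0.0088925)^4 − 1.
(1 + 0.0088925)^4 ≈ 1.036047, so EAR ≈ 3.60473%.

3.605%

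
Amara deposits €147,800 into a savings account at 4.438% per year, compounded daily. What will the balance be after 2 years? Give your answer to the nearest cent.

€161,517.68

Growth factor = (1 + 0.04438/365)^730 ≈ 1.09281245196.
A ≈ 147,800 × 1.09281245196 ≈ 161,517.6804.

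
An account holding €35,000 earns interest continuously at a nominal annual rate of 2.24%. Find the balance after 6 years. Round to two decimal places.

A = P·e^(rt) = 35,000·e^(0.0224·6) = 35,000·e^0.1344.
e^0.1344 ≈ 1.1438502683, so A ≈ 40,034.7594.

€40,034.76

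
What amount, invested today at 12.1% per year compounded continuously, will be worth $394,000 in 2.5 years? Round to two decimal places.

P = A·e^(−rt) = 394,000·e^(−0.3025).
e^(−0.3025) ≈ 0.738968488259, so P ≈ 291,153.5844.

$291,153.58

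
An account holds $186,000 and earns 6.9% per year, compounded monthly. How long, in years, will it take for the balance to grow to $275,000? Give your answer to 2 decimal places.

(1 + 0.00575)^(12t) = 275,000/186,000 = 1.4785.
12t·ln(1 + 0.00575) = ln(1.4785); 12t = 0.39102/0.00573353 ≈ 68.1996.
t ≈ 5.6833 years.

5.68 years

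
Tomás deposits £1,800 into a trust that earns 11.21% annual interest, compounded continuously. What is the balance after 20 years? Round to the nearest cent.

A = P·e^(rt) = 1,800·e^(0.1121·20) = 1,800·e^2.242.
e^2.242 ≈ 9.4121367492, so A ≈ 16,941.8461.

£16,941.85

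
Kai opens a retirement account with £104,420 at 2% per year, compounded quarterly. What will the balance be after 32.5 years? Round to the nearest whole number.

Growth factor = (1 + 0.005)^130 ≈ 1.91244092325.
A ≈ 104,420 × 1.91244092325 ≈ 199,697.0812.

£199,697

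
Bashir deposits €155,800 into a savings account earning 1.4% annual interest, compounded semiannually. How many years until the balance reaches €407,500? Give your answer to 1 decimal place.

(1 + 0.007)^(2t) = 407,500/155,800 = 2.6155.
2t·ln(1 + 0.007) = ln(2.6155); 2t = 0.96147/0.00697561 ≈ 137.8327.
t ≈ 68.9164 years.

68.9 years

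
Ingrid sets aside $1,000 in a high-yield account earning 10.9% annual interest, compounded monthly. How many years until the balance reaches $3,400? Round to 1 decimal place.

We need (1 + 0.00908333)^(12t) = 3.4, so 12t = ln 3.4 / ln 1.009083 ≈ 135.3385.
t ≈ 135.3385/12 = 11.2782 years.

11.3 years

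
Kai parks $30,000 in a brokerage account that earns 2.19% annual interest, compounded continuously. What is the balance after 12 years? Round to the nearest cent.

$39,017.00

A = P·e^(rt) = 30,000·e^(0.0219·12) = 30,000·e^0.2628.
e^0.2628 ≈ 1.3005665796, so A ≈ 39,016.9974.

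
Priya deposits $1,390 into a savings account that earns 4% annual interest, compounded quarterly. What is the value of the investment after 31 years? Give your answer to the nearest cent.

Periodic rate = 4%/4 = 0.01; periods = 4·31 = 124.
A = 1,390·(1 + 0.01)^124 ≈ 1,390·3.434395837 ≈ 4,773.8102.

$4,773.81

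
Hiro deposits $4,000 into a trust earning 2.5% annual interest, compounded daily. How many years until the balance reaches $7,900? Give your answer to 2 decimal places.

(1 + 0.0000684932)^(365t) = 7,900/4,000 = 1.975.
365t·ln(1 + 0.0000684932) = ln(1.975); 365t = 0.68057/6.84908e-05 ≈ 9936.6389.
t ≈ 27.2237 years.

27.22 years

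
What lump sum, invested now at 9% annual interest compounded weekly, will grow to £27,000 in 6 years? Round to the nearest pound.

£15,742

Growth factor = (1 + 0.09/52)^312 ≈ 1.71520607.
P = 27,000/1.71520607 ≈ 15,741.5488.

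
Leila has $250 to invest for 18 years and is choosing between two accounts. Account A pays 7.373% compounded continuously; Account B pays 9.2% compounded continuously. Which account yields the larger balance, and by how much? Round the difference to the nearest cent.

Account B, by $367.02

A: e^(0.07373·18) = e^1.32714 ≈ 3.77024505, so 250 × 3.77024505 ≈ 942.5613.
B: e^(0.092·18) = e^1.656 ≈ 5.23831562, so 250 × 5.23831562 ≈ 1,309.5789.
Difference ≈ 367.0176 in favor of B.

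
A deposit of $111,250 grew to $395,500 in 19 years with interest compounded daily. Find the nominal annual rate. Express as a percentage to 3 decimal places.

6.676%

The 6935-period growth factor is 395,500/111,250 = 3.55506.
r/365 = 3.55506^(1/6935) − 1 ≈ 0.000182911, so r ≈ 365·0.000182911 = 6.67625%.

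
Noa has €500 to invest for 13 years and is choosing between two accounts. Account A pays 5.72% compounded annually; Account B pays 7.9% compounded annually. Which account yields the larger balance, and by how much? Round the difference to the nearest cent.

Account A growth factor: (1 + 0.0572)^13 ≈ 2.060833987; balance ≈ 1,030.4170.
Account B growth factor: (1 + 0.079)^13 ≈ 2.687068766; balance ≈ 1,343.5344.
Account B is larger by 313.1174.

Account B, by €313.12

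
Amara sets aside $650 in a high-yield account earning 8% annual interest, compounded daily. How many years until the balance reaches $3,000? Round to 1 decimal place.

(1 + 0.000219178)^(365t) = 3,000/650 = 4.6154.
365t·ln(1 + 0.000219178) = ln(4.6154); 365t = 1.5294/0.000219154 ≈ 6978.6303.
t ≈ 19.1195 years.

19.1 years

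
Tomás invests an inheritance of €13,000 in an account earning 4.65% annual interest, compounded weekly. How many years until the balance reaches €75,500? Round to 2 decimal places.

37.85 years

We need (1 + 0.000894231)^(52t) = 5.8077, so 52t = ln 5.8077 / ln 1.000894 ≈ 1968.1382.
t ≈ 1968.1382/52 = 37.8488 years.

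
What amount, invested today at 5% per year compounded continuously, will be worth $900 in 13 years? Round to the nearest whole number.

P = A·e^(−rt) = 900·e^(−0.65).
e^(−0.65) ≈ 0.522045777, so P ≈ 469.8412.

$470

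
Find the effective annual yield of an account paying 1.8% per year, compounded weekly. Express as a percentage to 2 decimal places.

EAR = (1 + 1.8%/52)^52 − 1 = (1 + 0.000346154)^52 − 1.
(1 + 0.000346154)^52 ≈ 1.01816, so EAR ≈ 1.81598%.

1.82%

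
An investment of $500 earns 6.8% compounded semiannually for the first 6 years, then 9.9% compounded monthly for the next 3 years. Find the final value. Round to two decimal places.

$1,003.86

Phase 1: 500·(1 + 0.034)^12 ≈ 746.8209.
Phase 2: 746.8209·(1 + 0.00825)^36 ≈ 1,003.8591.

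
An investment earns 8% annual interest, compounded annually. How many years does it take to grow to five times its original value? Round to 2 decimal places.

20.91 years

(1 + 0.08)^t = 5.
t = ln 5 / ln(1 + 0.08) ≈ 1.6094/0.076961 ≈ 20.9124.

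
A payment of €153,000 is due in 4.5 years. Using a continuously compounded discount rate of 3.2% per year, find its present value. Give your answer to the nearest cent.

P = A·e^(−rt) = 153,000·e^(−0.144).
e^(−0.144) ≈ 0.865887748059, so P ≈ 132,480.8255.

€132,480.83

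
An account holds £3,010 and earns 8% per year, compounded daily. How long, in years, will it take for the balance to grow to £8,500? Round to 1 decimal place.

(1 + 0.000219178)^(365t) = 8,500/3,010 = 2.8239.
365t·ln(1 + 0.000219178) = ln(2.8239); 365t = 1.0381/0.000219154 ≈ 4736.9693.
t ≈ 12.9780 years.

13.0 years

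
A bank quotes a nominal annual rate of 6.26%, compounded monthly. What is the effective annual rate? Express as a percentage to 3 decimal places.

6.443%

One year is 12 periods at 0.00521667 each: (1 + 0.00521667)^12 ≈ 1.064428.
EAR = 1.064428 − 1 ≈ 6.44277%.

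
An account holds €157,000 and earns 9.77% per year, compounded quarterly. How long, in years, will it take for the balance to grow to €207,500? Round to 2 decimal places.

2.89 years

(1 + 0.024425)^(4t) = 207,500/157,000 = 1.3217.
4t·ln(1 + 0.024425) = ln(1.3217); 4t = 0.27889/0.0241315 ≈ 11.5569.
t ≈ 2.8892 years.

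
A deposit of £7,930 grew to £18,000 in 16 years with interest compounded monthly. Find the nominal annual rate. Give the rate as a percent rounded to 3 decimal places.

(1 + r/12)^192 = 18,000/7,930 = 2.26986.
1 + r/12 = 2.26986^(1/192) ≈ 1.004278, so r/12 ≈ 0.0042785.
r ≈ 12·0.0042785 = 5.13419%.

5.134%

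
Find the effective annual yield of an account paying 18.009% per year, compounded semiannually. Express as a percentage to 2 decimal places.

18.82%

EAR = (1 + 18.009%/2)^2 − 1 = (1 + 0.090045)^2 − 1.
(1 + 0.090045)^2 ≈ 1.188198, so EAR ≈ 18.81981%.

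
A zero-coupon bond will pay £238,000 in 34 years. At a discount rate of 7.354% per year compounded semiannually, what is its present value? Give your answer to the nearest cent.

£20,425.48

Growth factor = (1 + 0.03677)^68 ≈ 11.6521131382.
P = 238,000/11.6521131382 ≈ 20,425.4797.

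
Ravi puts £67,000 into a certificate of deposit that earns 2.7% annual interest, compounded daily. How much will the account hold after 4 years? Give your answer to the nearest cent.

£74,640.90

Periodic rate = 2.7%/365 = 0.0000739726; periods = 365·4 = 1460.
A = 67,000·(1 + 0.027/365)^1460 ≈ 67,000·1.1140432955 ≈ 74,640.9008.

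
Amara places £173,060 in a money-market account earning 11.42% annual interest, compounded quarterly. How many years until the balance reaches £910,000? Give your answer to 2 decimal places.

(1 + 0.02855)^(4t) = 910,000/173,060 = 5.2583.
4t·ln(1 + 0.02855) = ln(5.2583); 4t = 1.6598/0.02815 ≈ 58.9628.
t ≈ 14.7407 years.

14.74 years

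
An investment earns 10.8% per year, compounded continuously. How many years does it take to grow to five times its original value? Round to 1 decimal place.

14.9 years

e^(0.108t) = 5, so 0.108t = ln 5 ≈ 1.6094.
t ≈ 1.6094/0.108 ≈ 14.9022.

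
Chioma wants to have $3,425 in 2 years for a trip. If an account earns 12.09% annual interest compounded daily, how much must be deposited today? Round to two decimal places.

$2,689.46

Periodic rate = 12.09%/365 = 0.000331233; 730 periods.
P = 3,425/(1 + 0.1209/365)^730 ≈ 3,425/1.273488472 ≈ 2,689.4629.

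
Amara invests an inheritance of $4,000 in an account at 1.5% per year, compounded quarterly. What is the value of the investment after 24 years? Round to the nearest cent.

Growth factor = (1 + 0.00375)^96 ≈ 1.432364654.
A ≈ 4,000 × 1.432364654 ≈ 5,729.4586.

$5,729.46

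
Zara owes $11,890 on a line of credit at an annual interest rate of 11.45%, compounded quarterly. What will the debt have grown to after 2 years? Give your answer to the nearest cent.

Periodic rate = 11.45%/4 = 0.028625; periods = 4·2 = 8.
A = 11,890·(1 + 0.028625)^8 ≈ 11,890·1.2533045105 ≈ 14,901.7906.

$14,901.79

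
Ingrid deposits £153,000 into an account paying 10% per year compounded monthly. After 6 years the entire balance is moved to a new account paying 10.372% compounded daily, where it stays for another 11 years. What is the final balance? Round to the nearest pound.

After 6 years at 10%: 153,000 × 1.81759428023 ≈ 278,091.9249.
Then 11 years at 10.372%: 278,091.9249 × 3.12913912344 ≈ 870,188.3220.

£870,188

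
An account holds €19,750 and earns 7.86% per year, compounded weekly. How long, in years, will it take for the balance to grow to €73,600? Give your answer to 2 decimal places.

16.75 years

We need (1 + 0.00151154)^(52t) = 3.7266, so 52t = ln 3.7266 / ln 1.001512 ≈ 870.9573.
t ≈ 870.9573/52 = 16.7492 years.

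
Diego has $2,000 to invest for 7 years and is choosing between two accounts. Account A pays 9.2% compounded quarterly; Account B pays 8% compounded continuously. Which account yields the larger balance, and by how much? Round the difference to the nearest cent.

Account A, by $279.14

Account A growth factor: (1 + 0.023)^28 ≈ 1.890243459; balance ≈ 3,780.4869.
Account B growth factor: e^(0.08·7) = e^0.56 ≈ 1.7506725; balance ≈ 3,501.3450.
Account A is larger by 279.1419.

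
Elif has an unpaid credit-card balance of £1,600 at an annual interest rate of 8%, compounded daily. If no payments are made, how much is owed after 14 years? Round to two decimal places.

Periodic rate = 8%/365 = 0.000219178; periods = 365·14 = 5110.
A = 1,600·(1 + 0.08/365)^5110 ≈ 1,600·3.064478102 ≈ 4,903.1650.

£4,903.16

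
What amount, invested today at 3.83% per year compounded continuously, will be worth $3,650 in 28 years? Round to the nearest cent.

$1,248.98

P = A·e^(−rt) = 3,650·e^(−1.0724).
e^(−1.0724) ≈ 0.3421862841, so P ≈ 1,248.9799.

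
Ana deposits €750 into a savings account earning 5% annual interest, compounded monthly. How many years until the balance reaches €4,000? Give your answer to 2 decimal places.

(1 + 0.00416667)^(12t) = 4,000/750 = 5.3333.
12t·ln(1 + 0.00416667) = ln(5.3333); 12t = 1.674/0.00415801 ≈ 402.5908.
t ≈ 33.5492 years.

33.55 years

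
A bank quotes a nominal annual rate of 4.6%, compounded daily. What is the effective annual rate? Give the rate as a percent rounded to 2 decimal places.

EAR = (1 + 4.6%/365)^365 − 1 = (1 + 0.000126027)^365 − 1.
(1 + 0.000126027)^365 ≈ 1.047071, so EAR ≈ 4.70714%.

4.71%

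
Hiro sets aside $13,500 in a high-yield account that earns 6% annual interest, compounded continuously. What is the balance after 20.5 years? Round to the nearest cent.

$46,186.60

A = P·e^(rt) = 13,500·e^(0.06·20.5) = 13,500·e^1.23.
e^1.23 ≈ 3.4212295363, so A ≈ 46,186.5987.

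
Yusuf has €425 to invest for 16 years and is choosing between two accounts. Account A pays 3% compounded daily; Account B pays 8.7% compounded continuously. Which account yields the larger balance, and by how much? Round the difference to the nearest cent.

Account A growth factor: (1 + 0.03/365)^5840 ≈ 1.61604253; balance ≈ 686.8181.
Account B growth factor: e^(0.087·16) = e^1.392 ≈ 4.022887788; balance ≈ 1,709.7273.
Account B is larger by 1,022.9092.

Account B, by €1,022.91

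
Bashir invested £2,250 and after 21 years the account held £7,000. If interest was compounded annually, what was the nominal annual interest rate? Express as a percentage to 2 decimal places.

5.55%

(1 + r)^21 = 7,000/2,250 = 3.11111.
1 + r = 3.11111^(1/21) ≈ 1.055534, so r ≈ 0.0555339.
r ≈ 5.55339%.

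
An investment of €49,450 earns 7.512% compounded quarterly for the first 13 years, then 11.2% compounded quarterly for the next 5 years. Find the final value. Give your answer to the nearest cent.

Phase 1: 49,450·(1 + 0.01878)^52 ≈ 130,121.0764.
Phase 2: 130,121.0764·(1 + 0.028)^20 ≈ 226,052.8258.

€226,052.83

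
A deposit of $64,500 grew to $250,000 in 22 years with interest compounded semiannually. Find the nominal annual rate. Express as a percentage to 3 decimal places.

(1 + r/2)^44 = 250,000/64,500 = 3.87597.
1 + r/2 = 3.87597^(1/44) ≈ 1.03127, so r/2 ≈ 0.0312698.
r ≈ 2·0.0312698 = 6.25395%.

6.254%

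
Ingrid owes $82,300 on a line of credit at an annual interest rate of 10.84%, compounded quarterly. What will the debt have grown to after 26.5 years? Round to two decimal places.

$1,400,712.91

Growth factor = (1 + 0.0271)^106 ≈ 17.01959797456.
A ≈ 82,300 × 17.01959797456 ≈ 1,400,712.9133.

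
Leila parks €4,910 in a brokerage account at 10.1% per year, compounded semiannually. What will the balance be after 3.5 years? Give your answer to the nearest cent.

Growth factor = (1 + 0.0505)^7 ≈ 1.411797463.
A ≈ 4,910 × 1.411797463 ≈ 6,931.9255.

€6,931.93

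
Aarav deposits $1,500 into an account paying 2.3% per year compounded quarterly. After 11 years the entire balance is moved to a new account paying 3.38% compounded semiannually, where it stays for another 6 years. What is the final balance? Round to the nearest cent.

$2,360.43

After 11 years at 2.3%: 1,500 × 1.286950416 ≈ 1,930.4256.
Then 6 years at 3.38%: 1,930.4256 × 1.22275365 ≈ 2,360.4350.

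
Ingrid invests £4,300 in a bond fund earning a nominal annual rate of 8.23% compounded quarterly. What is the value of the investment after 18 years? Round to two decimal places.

£18,633.87

Periodic rate = 8.23%/4 = 0.020575; periods = 4·18 = 72.
A = 4,300·(1 + 0.020575)^72 ≈ 4,300·4.3334585503 ≈ 18,633.8718.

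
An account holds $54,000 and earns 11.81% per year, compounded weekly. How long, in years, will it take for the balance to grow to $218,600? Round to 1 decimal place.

11.9 years

We need (1 + 0.00227115)^(52t) = 4.0481, so 52t = ln 4.0481 / ln 1.002271 ≈ 616.3593.
t ≈ 616.3593/52 = 11.8531 years.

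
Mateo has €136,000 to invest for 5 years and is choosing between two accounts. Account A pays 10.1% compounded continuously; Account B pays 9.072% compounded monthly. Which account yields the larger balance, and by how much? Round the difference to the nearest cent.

Account A, by €11,655.22

Account A growth factor: e^(0.101·5) = e^0.505 ≈ 1.65698552046; balance ≈ 225,350.0308.
Account B growth factor: (1 + 0.00756)^60 ≈ 1.57128535981; balance ≈ 213,694.8089.
Account A is larger by 11,655.2218.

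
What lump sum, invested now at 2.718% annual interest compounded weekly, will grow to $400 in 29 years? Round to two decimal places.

$181.90

Periodic rate = 2.718%/52 = 0.000522692; 1508 periods.
P = 400/(1 + 0.02718/52)^1508 ≈ 400/2.19902498 ≈ 181.8988.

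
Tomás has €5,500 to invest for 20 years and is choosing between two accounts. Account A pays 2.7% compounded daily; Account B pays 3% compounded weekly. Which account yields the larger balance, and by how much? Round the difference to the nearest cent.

Account B, by €582.07

Account A growth factor: (1 + 0.027/365)^7300 ≈ 1.715972591; balance ≈ 9,437.8493.
Account B growth factor: (1 + 0.03/52)^1040 ≈ 1.8218035822; balance ≈ 10,019.9197.
Account B is larger by 582.0705.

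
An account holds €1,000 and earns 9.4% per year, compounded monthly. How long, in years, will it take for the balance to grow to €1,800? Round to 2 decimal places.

6.28 years

(1 + 0.00783333)^(12t) = 1,800/1,000 = 1.8.
12t·ln(1 + 0.00783333) = ln(1.8); 12t = 0.58779/0.00780281 ≈ 75.3301.
t ≈ 6.2775 years.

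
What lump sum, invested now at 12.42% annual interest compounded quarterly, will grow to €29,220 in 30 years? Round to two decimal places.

€744.93

Growth factor = (1 + 0.03105)^120 ≈ 39.225382723.
P = 29,220/39.225382723 ≈ 744.9258.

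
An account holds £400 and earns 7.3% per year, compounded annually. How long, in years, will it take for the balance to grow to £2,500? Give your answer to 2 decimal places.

26.01 years

(1 + 0.073)^t = 2,500/400 = 6.25.
t·ln(1 + 0.073) = ln(6.25); t = 1.8326/0.0704585 ≈ 26.0094.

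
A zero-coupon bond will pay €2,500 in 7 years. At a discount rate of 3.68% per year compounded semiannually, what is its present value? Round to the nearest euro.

Periodic rate = 3.68%/2 = 0.0184; 14 periods.
P = 2,500/(1 + 0.0184)^14 ≈ 2,500/1.290795578 ≈ 1,936.7900.

€1,937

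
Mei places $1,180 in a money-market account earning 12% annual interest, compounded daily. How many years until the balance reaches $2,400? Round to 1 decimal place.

(1 + 0.000328767)^(365t) = 2,400/1,180 = 2.0339.
365t·ln(1 + 0.000328767) = ln(2.0339); 365t = 0.70995/0.000328713 ≈ 2159.7993.
t ≈ 5.9173 years.

5.9 years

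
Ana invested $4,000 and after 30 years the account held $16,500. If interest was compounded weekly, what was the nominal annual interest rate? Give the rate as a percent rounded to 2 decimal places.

4.73%

The 1560-period growth factor is 16,500/4,000 = 4.125.
r/52 = 4.125^(1/1560) − 1 ≈ 0.000908788, so r ≈ 52·0.000908788 = 4.72570%.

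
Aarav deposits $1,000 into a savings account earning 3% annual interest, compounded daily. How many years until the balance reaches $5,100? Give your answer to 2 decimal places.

54.31 years

(1 + 0.0000821918)^(365t) = 5,100/1,000 = 5.1.
365t·ln(1 + 0.0000821918) = ln(5.1); 365t = 1.6292/8.21884e-05 ≈ 19823.2412.
t ≈ 54.3102 years.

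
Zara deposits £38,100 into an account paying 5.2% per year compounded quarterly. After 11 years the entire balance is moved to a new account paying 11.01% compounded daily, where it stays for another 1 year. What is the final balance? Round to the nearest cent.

After 11 years at 5.2%: 38,100 × 1.7652881092 ≈ 67,257.4770.
Then 1 years at 11.01%: 67,257.4770 × 1.1163711695 ≈ 75,084.3082.

£75,084.31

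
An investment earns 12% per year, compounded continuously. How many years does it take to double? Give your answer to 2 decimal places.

5.78 years

e^(0.12t) = 2, so 0.12t = ln 2 ≈ 0.69315.
t ≈ 0.69315/0.12 ≈ 5.7762.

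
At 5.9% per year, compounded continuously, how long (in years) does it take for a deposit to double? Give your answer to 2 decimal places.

11.75 years

e^(0.059t) = 2, so 0.059t = ln 2 ≈ 0.69315.
t ≈ 0.69315/0.059 ≈ 11.7483.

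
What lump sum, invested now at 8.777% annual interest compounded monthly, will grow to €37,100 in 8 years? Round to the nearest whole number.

Growth factor = (1 + 0.08777/12)^96 ≈ 2.0129566175.
P = 37,100/2.0129566175 ≈ 18,430.6009.

€18,431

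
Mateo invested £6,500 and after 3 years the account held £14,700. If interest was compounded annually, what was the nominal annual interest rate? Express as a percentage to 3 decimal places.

(1 + r)^3 = 14,700/6,500 = 2.26154.
1 + r = 2.26154^(1/3) ≈ 1.312607, so r ≈ 0.312607.
r ≈ 31.26068%.

31.261%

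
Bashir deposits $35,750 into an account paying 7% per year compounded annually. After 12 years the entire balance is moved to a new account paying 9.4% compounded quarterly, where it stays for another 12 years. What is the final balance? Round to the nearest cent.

$245,526.31

After 12 years at 7%: 35,750 × 2.25219158896 ≈ 80,515.8493.
Then 12 years at 9.4%: 80,515.8493 × 3.04941586841 ≈ 245,526.3085.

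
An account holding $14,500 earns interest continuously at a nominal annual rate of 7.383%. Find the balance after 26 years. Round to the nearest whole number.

A = P·e^(rt) = 14,500·e^(0.07383·26) = 14,500·e^1.91958.
e^1.91958 ≈ 6.8180942683, so A ≈ 98,862.3669.

$98,862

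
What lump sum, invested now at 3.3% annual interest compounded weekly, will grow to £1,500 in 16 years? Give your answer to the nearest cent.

£884.82

Growth factor = (1 + 0.033/52)^832 ≈ 1.695253916.
P = 1,500/1.695253916 ≈ 884.8232.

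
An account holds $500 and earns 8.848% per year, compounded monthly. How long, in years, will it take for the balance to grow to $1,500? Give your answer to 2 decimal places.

12.46 years

We need (1 + 0.00737333)^(12t) = 3, so 12t = ln 3 / ln 1.007373 ≈ 149.5467.
t ≈ 149.5467/12 = 12.4622 years.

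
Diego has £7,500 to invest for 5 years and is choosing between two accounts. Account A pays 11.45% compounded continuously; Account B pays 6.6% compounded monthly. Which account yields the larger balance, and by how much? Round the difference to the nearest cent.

A: e^(0.1145·5) = e^0.5725 ≈ 1.7726932495, so 7,500 × 1.7726932495 ≈ 13,295.1994.
B: (1 + 0.0055)^60 ≈ 1.3897110027, so 7,500 × 1.3897110027 ≈ 10,422.8325.
Difference ≈ 2,872.3669 in favor of A.

Account A, by £2,872.37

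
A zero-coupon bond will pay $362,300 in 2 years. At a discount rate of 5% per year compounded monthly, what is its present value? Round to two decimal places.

Periodic rate = 5%/12 = 0.00416667; 24 periods.
P = 362,300/(1 + 0.05/12)^24 ≈ 362,300/1.10494133556 ≈ 327,890.7109.

$327,890.71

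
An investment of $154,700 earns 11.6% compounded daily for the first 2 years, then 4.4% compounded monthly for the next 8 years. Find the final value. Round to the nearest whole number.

Phase 1: 154,700·(1 + 0.116/365)^730 ≈ 195,088.0314.
Phase 2: 195,088.0314·(1 + 0.044/12)^96 ≈ 277,218.8148.

$277,219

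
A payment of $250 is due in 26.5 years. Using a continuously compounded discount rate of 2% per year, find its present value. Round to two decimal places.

$147.15

P = A·e^(−rt) = 250·e^(−0.53).
e^(−0.53) ≈ 0.58860497, so P ≈ 147.1512.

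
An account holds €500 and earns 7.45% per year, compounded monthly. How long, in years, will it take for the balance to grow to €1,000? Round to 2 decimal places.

9.33 years

(1 + 0.00620833)^(12t) = 1,000/500 = 2.
12t·ln(1 + 0.00620833) = ln(2); 12t = 0.69315/0.00618914 ≈ 111.9941.
t ≈ 9.3328 years.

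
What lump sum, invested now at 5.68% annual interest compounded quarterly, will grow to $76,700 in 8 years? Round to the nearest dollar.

Periodic rate = 5.68%/4 = 0.0142; 32 periods.
P = 76,700/(1 + 0.0142)^32 ≈ 76,700/1.5702015393 ≈ 48,847.2327.

$48,847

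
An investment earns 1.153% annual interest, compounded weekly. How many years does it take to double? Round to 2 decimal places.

(1 + 0.000221731)^(52t) = 2.
52t = ln 2 / ln(1 + 0.000221731) ≈ 0.69315/0.000221706 ≈ 3126.4223.
t ≈ 60.1235.

60.12 years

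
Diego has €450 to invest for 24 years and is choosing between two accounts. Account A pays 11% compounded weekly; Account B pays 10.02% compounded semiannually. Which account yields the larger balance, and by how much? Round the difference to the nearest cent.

Account A, by €1,586.37

A: (1 + 0.11/52)^1248 ≈ 13.97418395, so 450 × 13.97418395 ≈ 6,288.3828.
B: (1 + 0.0501)^48 ≈ 10.44892488, so 450 × 10.44892488 ≈ 4,702.0162.
Difference ≈ 1,586.3666 in favor of A.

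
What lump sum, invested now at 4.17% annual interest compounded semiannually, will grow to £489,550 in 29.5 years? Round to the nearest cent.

£144,891.53

Growth factor = (1 + 0.02085)^59 ≈ 3.37873440304.
P = 489,550/3.37873440304 ≈ 144,891.5309.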